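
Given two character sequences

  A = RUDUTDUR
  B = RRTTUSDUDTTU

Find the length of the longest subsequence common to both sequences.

6

Let dp[i][j] be the LCS length of the first i characters of A and the first j characters of B. dp[i][j] = dp[i-1][j-1]+1 when the i-th and j-th characters match, else max(dp[i-1][j], dp[i][j-1]).
    ·  R  R  T  T  U  S  D  U  D  T  T  U
 ·  0  0  0  0  0  0  0  0  0  0  0  0  0
 R  0  1  1  1  1  1  1  1  1  1  1  1  1
 U  0  1  1  1  1  2  2  2  2  2  2  2  2
 D  0  1  1  1  1  2  2  3  3  3  3  3  3
 U  0  1  1  1  1  2  2  3  4  4  4  4  4
 T  0  1  1  2  2  2  2  3  4  4  5  5  5
 D  0  1  1  2  2  2  2  3  4  5  5  5  5
 U  0  1  1  2  2  3  3  3  4  5  5  5  6
 R  0  1  2  2  2  3  3  3  4  5  5  5  6
dp[8][12] = 6. One LCS (by backtracking along matches): RUDUTU.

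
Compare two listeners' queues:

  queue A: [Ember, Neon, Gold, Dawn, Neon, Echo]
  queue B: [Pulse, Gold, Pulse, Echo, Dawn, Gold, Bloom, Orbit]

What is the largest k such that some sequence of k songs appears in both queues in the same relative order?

One common subsequence of length 2: Gold [3,2], Dawn [4,5]. dp[6][8] = 2 confirms this is the maximum.

2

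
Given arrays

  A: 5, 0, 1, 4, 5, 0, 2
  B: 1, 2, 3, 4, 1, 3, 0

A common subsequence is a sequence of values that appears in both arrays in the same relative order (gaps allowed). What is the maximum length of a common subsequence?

3

Let dp[i][j] be the LCS length of the first i values of A and the first j values of B. dp[i][j] = dp[i-1][j-1]+1 when the i-th and j-th values match, else max(dp[i-1][j], dp[i][j-1]).
    ·  1  2  3  4  1  3  0
 ·  0  0  0  0  0  0  0  0
 5  0  0  0  0  0  0  0  0
 0  0  0  0  0  0  0  0  1
 1  0  1  1  1  1  1  1  1
 4  0  1  1  1  2  2  2  2
 5  0  1  1  1  2  2  2  2
 0  0  1  1  1  2  2  2  3
 2  0  1  2  2  2  2  2  3
dp[7][7] = 3. One LCS (by backtracking along matches): 1, 4, 0.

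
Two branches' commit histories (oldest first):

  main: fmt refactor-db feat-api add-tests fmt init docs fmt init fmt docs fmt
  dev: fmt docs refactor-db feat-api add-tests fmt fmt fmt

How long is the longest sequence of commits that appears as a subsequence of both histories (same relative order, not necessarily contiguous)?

7

Match fmt at main[1]=dev[1]; then refactor-db at main[2]=dev[3]; then feat-api at main[3]=dev[4]; then add-tests at main[4]=dev[5]; then fmt at main[8]=dev[6]; then fmt at main[10]=dev[7]; then fmt at main[12]=dev[8] — 7 commits in the same relative order in both. The LCS DP gives dp[12][8] = 7, so this is optimal.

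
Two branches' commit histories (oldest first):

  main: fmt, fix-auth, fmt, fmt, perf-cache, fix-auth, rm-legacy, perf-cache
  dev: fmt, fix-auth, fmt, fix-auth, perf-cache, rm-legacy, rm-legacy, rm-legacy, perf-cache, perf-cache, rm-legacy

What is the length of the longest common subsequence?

One common subsequence of length 6: fmt [1,1], then fix-auth [2,2], then fmt [3,3], then perf-cache [5,5], then rm-legacy [7,8], then perf-cache [8,10]. dp[8][11] = 6 confirms this is the maximum.

6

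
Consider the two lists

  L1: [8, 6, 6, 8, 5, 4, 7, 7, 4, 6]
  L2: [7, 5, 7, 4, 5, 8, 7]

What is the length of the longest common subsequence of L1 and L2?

3

Let dp[i][j] be the LCS length of the first i values of L1 and the first j values of L2. dp[i][j] = dp[i-1][j-1]+1 when the i-th and j-th values match, else max(dp[i-1][j], dp[i][j-1]).
    ·  7  5  7  4  5  8  7
 ·  0  0  0  0  0  0  0  0
 8  0  0  0  0  0  0  1  1
 6  0  0  0  0  0  0  1  1
 6  0  0  0  0  0  0  1  1
 8  0  0  0  0  0  0  1  1
 5  0  0  1  1  1  1  1  1
 4  0  0  1  1  2  2  2  2
 7  0  1  1  2  2  2  2  3
 7  0  1  1  2  2  2  2  3
 4  0  1  1  2  3  3  3  3
 6  0  1  1  2  3  3  3  3
dp[10][7] = 3. One LCS (by backtracking along matches): 5, 4, 7.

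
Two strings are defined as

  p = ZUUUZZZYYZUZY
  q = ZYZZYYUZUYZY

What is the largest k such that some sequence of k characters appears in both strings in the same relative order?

9

Match Z at p[1]=q[1]; then Z at p[6]=q[3]; then Z at p[7]=q[4]; then Y at p[8]=q[5]; then Y at p[9]=q[6]; then Z at p[10]=q[8]; then U at p[11]=q[9]; then Z at p[12]=q[11]; then Y at p[13]=q[12] — 9 characters in the same relative order in both. The LCS DP gives dp[13][12] = 9, so this is optimal.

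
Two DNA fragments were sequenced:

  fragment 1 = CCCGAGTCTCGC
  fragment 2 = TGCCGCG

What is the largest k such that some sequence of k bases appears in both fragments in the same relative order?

5

Let dp[i][j] be the LCS length of the first i bases of fragment 1 and the first j bases of fragment 2. dp[i][j] = dp[i-1][j-1]+1 when the i-th and j-th bases match, else max(dp[i-1][j], dp[i][j-1]).
    ·  T  G  C  C  G  C  G
 ·  0  0  0  0  0  0  0  0
 C  0  0  0  1  1  1  1  1
 C  0  0  0  1  2  2  2  2
 C  0  0  0  1  2  2  3  3
 G  0  0  1  1  2  3  3  4
 A  0  0  1  1  2  3  3  4
 G  0  0  1  1  2  3  3  4
 T  0  1  1  1  2  3  3  4
 C  0  1  1  2  2  3  4  4
 T  0  1  1  2  2  3  4  4
 C  0  1  1  2  3  3  4  4
 G  0  1  2  2  3  4  4  5
 C  0  1  2  3  3  4  5  5
dp[12][7] = 5. One LCS (by backtracking along matches): CCGCG.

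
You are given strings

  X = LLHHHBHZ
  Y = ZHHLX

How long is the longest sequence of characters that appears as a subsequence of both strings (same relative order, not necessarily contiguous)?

Pick H [3,2], then H [4,3]; all 2 characters appear in both, in order. Since dp[8][5] = 2, nothing longer is possible.

2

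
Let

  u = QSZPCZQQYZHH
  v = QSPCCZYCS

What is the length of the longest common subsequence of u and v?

One common subsequence of length 6: Q [1,1], then S [2,2], then P [4,3], then C [5,5], then Z [6,6], then Y [9,7], and the DP table's final entry dp[12][9] is also 6, so no common subsequence is longer.

6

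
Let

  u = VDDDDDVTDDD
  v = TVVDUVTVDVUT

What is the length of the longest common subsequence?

One common subsequence of length 5: V [1,3], D [2,4], D [6,9], V [7,10], T [8,12]. dp[11][12] = 5 confirms this is the maximum.

5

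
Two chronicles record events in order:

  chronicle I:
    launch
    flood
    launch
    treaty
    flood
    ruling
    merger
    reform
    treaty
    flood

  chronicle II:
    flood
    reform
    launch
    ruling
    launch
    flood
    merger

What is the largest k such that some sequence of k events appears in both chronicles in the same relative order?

4

Taking launch (chronicle I #1, chronicle II #3) → launch (chronicle I #3, chronicle II #5) → flood (chronicle I #5, chronicle II #6) → merger (chronicle I #7, chronicle II #7) gives a common subsequence of length 4. Since dp[10][7] = 4, nothing longer is possible.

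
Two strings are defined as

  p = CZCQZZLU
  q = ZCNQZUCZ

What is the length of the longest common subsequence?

Match Z at p[2]=q[1]; then C at p[3]=q[2]; then Q at p[4]=q[4]; then Z at p[5]=q[5]; then Z at p[6]=q[8] — 5 characters in the same relative order in both. Since dp[8][8] = 5, nothing longer is possible.

5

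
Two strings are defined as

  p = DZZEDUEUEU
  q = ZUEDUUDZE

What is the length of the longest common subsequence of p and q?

Pick Z [2,1], E [4,3], D [5,4], U [6,5], U [8,6], E [9,9]; all 6 characters appear in both, in order. dp[10][9] = 6 confirms this is the maximum.

6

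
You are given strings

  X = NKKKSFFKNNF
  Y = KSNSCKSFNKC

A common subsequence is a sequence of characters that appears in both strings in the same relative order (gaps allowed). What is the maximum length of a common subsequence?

Pick N (X #1, Y #3) → K (X #4, Y #6) → S (X #5, Y #7) → F (X #6, Y #8) → K (X #8, Y #10); all 5 characters appear in both, in order, and the DP table's final entry dp[11][11] is also 5, so no common subsequence is longer.

5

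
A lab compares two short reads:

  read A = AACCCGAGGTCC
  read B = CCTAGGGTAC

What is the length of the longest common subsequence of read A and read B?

One common subsequence of length 7: C at read A[3]=read B[1]; then C at read A[4]=read B[2]; then G at read A[6]=read B[5]; then G at read A[8]=read B[6]; then G at read A[9]=read B[7]; then T at read A[10]=read B[8]; then C at read A[12]=read B[10]. dp[12][10] = 7 confirms this is the maximum.

7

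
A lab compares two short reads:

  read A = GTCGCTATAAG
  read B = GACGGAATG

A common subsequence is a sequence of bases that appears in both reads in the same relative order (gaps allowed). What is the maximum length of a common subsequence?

6

Let dp[i][j] be the LCS length of the first i bases of read A and the first j bases of read B. dp[i][j] = dp[i-1][j-1]+1 when the i-th and j-th bases match, else max(dp[i-1][j], dp[i][j-1]).
    ·  G  A  C  G  G  A  A  T  G
 ·  0  0  0  0  0  0  0  0  0  0
 G  0  1  1  1  1  1  1  1  1  1
 T  0  1  1  1  1  1  1  1  2  2
 C  0  1  1  2  2  2  2  2  2  2
 G  0  1  1  2  3  3  3  3  3  3
 C  0  1  1  2  3  3  3  3  3  3
 T  0  1  1  2  3  3  3  3  4  4
 A  0  1  2  2  3  3  4  4  4  4
 T  0  1  2  2  3  3  4  4  5  5
 A  0  1  2  2  3  3  4  5  5  5
 A  0  1  2  2  3  3  4  5  5  5
 G  0  1  2  2  3  4  4  5  5  6
dp[11][9] = 6. One LCS (by backtracking along matches): GCGATG.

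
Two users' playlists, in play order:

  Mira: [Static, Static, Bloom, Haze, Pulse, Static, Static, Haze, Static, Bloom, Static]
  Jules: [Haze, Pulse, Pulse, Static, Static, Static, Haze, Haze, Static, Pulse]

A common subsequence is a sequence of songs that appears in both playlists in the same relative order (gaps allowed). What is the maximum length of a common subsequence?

6

Pick Haze at Mira[4]=Jules[1] → Pulse at Mira[5]=Jules[3] → Static at Mira[6]=Jules[5] → Static at Mira[7]=Jules[6] → Haze at Mira[8]=Jules[8] → Static at Mira[9]=Jules[9]; all 6 songs appear in both, in order. Since dp[11][10] = 6, nothing longer is possible.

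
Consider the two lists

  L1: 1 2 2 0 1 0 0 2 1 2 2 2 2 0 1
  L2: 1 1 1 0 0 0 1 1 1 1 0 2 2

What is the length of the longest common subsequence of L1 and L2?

Pick 1 at L1[1]=L2[3], 0 at L1[4]=L2[4], 0 at L1[6]=L2[5], 0 at L1[7]=L2[6], 1 at L1[9]=L2[10], 2 at L1[12]=L2[12], 2 at L1[13]=L2[13]; all 7 values appear in both, in order. Since dp[15][13] = 7, nothing longer is possible.

7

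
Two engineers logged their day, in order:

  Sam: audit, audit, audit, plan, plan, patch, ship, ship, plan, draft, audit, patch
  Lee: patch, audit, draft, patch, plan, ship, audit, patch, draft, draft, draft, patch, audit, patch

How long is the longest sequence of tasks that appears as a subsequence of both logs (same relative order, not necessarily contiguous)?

One common subsequence of length 6: audit [1,2], then audit [3,7], then patch [6,8], then draft [10,11], then audit [11,13], then patch [12,14], and the DP table's final entry dp[12][14] is also 6, so no common subsequence is longer.

6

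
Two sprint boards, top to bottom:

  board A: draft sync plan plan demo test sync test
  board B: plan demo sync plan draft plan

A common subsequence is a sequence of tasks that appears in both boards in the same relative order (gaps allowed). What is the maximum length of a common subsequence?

One common subsequence of length 3: sync [2,3] → plan [3,4] → plan [4,6]. The LCS DP gives dp[8][6] = 3, so this is optimal.

3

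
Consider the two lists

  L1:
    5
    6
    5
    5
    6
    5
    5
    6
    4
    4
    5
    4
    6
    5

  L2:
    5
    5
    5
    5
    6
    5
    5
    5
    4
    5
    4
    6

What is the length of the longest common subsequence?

10

Match 5 at L1[1]=L2[2]; then 5 at L1[3]=L2[3]; then 5 at L1[4]=L2[4]; then 6 at L1[5]=L2[5]; then 5 at L1[6]=L2[7]; then 5 at L1[7]=L2[8]; then 4 at L1[10]=L2[9]; then 5 at L1[11]=L2[10]; then 4 at L1[12]=L2[11]; then 6 at L1[13]=L2[12] — 10 values in the same relative order in both. Since dp[14][12] = 10, nothing longer is possible.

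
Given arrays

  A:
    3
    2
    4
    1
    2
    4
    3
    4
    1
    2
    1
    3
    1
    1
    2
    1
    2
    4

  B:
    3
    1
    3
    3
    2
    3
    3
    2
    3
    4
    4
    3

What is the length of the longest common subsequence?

Pick 3 [1,1] → 1 [4,2] → 2 [5,5] → 3 [7,7] → 2 [10,8] → 3 [12,9] → 4 [18,11]; all 7 values appear in both, in order. dp[18][12] = 7 confirms this is the maximum.

7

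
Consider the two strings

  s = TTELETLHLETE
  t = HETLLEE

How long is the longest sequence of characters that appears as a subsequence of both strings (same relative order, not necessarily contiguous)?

Taking E at s[5]=t[2] → T at s[6]=t[3] → L at s[7]=t[4] → L at s[9]=t[5] → E at s[10]=t[6] → E at s[12]=t[7] gives a common subsequence of length 6, and the DP table's final entry dp[12][7] is also 6, so no common subsequence is longer.

6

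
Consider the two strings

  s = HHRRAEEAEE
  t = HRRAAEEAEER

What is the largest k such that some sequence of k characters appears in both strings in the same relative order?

Let dp[i][j] be the LCS length of the first i characters of s and the first j characters of t. dp[i][j] = dp[i-1][j-1]+1 when the i-th and j-th characters match, else max(dp[i-1][j], dp[i][j-1]).
    ·  H  R  R  A  A  E  E  A  E  E  R
 ·  0  0  0  0  0  0  0  0  0  0  0  0
 H  0  1  1  1  1  1  1  1  1  1  1  1
 H  0  1  1  1  1  1  1  1  1  1  1  1
 R  0  1  2  2  2  2  2  2  2  2  2  2
 R  0  1  2  3  3  3  3  3  3  3  3  3
 A  0  1  2  3  4  4  4  4  4  4  4  4
 E  0  1  2  3  4  4  5  5  5  5  5  5
 E  0  1  2  3  4  4  5  6  6  6  6  6
 A  0  1  2  3  4  5  5  6  7  7  7  7
 E  0  1  2  3  4  5  6  6  7  8  8  8
 E  0  1  2  3  4  5  6  7  7  8  9  9
dp[10][11] = 9. One LCS (by backtracking along matches): HRRAEEAEE.

9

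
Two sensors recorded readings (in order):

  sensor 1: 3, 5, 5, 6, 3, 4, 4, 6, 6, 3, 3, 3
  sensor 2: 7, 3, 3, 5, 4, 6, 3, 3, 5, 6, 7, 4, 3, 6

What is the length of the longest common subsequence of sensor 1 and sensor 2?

7

Pick 3 (sensor 1 #1, sensor 2 #3), then 5 (sensor 1 #3, sensor 2 #4), then 4 (sensor 1 #7, sensor 2 #5), then 6 (sensor 1 #9, sensor 2 #6), then 3 (sensor 1 #10, sensor 2 #7), then 3 (sensor 1 #11, sensor 2 #8), then 3 (sensor 1 #12, sensor 2 #13); all 7 values appear in both, in order, and the DP table's final entry dp[12][14] is also 7, so no common subsequence is longer.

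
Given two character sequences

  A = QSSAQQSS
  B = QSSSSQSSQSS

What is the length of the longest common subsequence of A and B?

7

Let dp[i][j] be the LCS length of the first i characters of A and the first j characters of B. dp[i][j] = dp[i-1][j-1]+1 when the i-th and j-th characters match, else max(dp[i-1][j], dp[i][j-1]).
    ·  Q  S  S  S  S  Q  S  S  Q  S  S
 ·  0  0  0  0  0  0  0  0  0  0  0  0
 Q  0  1  1  1  1  1  1  1  1  1  1  1
 S  0  1  2  2  2  2  2  2  2  2  2  2
 S  0  1  2  3  3  3  3  3  3  3  3  3
 A  0  1  2  3  3  3  3  3  3  3  3  3
 Q  0  1  2  3  3  3  4  4  4  4  4  4
 Q  0  1  2  3  3  3  4  4  4  5  5  5
 S  0  1  2  3  4  4  4  5  5  5  6  6
 S  0  1  2  3  4  5  5  5  6  6  6  7
dp[8][11] = 7. One LCS (by backtracking along matches): QSSQQSS.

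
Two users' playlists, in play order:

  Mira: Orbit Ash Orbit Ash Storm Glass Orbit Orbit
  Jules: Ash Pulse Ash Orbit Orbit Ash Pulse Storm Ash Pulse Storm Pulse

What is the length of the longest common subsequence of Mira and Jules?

4

One common subsequence of length 4: Orbit [1,5], then Ash [2,6], then Ash [4,9], then Storm [5,11]. Since dp[8][12] = 4, nothing longer is possible.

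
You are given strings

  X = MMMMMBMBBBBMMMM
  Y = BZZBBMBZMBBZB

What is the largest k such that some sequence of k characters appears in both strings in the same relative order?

6

Taking M (X #5, Y #6); then B (X #6, Y #7); then M (X #7, Y #9); then B (X #8, Y #10); then B (X #9, Y #11); then B (X #11, Y #13) gives a common subsequence of length 6. dp[15][13] = 6 confirms this is the maximum.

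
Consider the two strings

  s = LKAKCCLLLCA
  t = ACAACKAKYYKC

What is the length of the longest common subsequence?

4

Taking K at s[2]=t[6]; then A at s[3]=t[7]; then K at s[4]=t[11]; then C at s[10]=t[12] gives a common subsequence of length 4. The LCS DP gives dp[11][12] = 4, so this is optimal.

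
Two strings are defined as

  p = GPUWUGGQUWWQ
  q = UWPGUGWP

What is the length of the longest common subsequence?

Match U [3,1], then W [4,2], then U [5,5], then G [7,6], then W [10,7] — 5 characters in the same relative order in both, and the DP table's final entry dp[12][8] is also 5, so no common subsequence is longer.

5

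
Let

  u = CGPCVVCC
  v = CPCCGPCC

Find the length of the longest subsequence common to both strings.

Let dp[i][j] be the LCS length of the first i characters of u and the first j characters of v. dp[i][j] = dp[i-1][j-1]+1 when the i-th and j-th characters match, else max(dp[i-1][j], dp[i][j-1]).
    ·  C  P  C  C  G  P  C  C
 ·  0  0  0  0  0  0  0  0  0
 C  0  1  1  1  1  1  1  1  1
 G  0  1  1  1  1  2  2  2  2
 P  0  1  2  2  2  2  3  3  3
 C  0  1  2  3  3  3  3  4  4
 V  0  1  2  3  3  3  3  4  4
 V  0  1  2  3  3  3  3  4  4
 C  0  1  2  3  4  4  4  4  5
 C  0  1  2  3  4  4  4  5  5
dp[8][8] = 5. One LCS (by backtracking along matches): CGPCC.

5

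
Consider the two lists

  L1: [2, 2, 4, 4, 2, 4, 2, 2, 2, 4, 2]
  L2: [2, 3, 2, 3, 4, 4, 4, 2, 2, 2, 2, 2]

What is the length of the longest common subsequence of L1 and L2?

9

Let dp[i][j] be the LCS length of the first i values of L1 and the first j values of L2. dp[i][j] = dp[i-1][j-1]+1 when the i-th and j-th values match, else max(dp[i-1][j], dp[i][j-1]).
    ·  2  3  2  3  4  4  4  2  2  2  2  2
 ·  0  0  0  0  0  0  0  0  0  0  0  0  0
 2  0  1  1  1  1  1  1  1  1  1  1  1  1
 2  0  1  1  2  2  2  2  2  2  2  2  2  2
 4  0  1  1  2  2  3  3  3  3  3  3  3  3
 4  0  1  1  2  2  3  4  4  4  4  4  4  4
 2  0  1  1  2  2  3  4  4  5  5  5  5  5
 4  0  1  1  2  2  3  4  5  5  5  5  5  5
 2  0  1  1  2  2  3  4  5  6  6  6  6  6
 2  0  1  1  2  2  3  4  5  6  7  7  7  7
 2  0  1  1  2  2  3  4  5  6  7  8  8  8
 4  0  1  1  2  2  3  4  5  6  7  8  8  8
 2  0  1  1  2  2  3  4  5  6  7  8  9  9
dp[11][12] = 9. One LCS (by backtracking along matches): 2, 2, 4, 4, 2, 2, 2, 2, 2.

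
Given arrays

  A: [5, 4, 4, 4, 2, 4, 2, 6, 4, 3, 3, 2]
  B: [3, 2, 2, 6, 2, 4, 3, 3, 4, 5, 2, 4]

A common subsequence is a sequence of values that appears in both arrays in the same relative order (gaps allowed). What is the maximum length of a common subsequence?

Match 2 (A #5, B #2) → 2 (A #7, B #3) → 6 (A #8, B #4) → 4 (A #9, B #6) → 3 (A #10, B #7) → 3 (A #11, B #8) → 2 (A #12, B #11) — 7 values in the same relative order in both. Since dp[12][12] = 7, nothing longer is possible.

7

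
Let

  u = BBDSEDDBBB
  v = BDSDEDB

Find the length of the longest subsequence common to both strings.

Pick B [2,1]; then D [3,2]; then S [4,3]; then E [5,5]; then D [7,6]; then B [10,7]; all 6 characters appear in both, in order. dp[10][7] = 6 confirms this is the maximum.

6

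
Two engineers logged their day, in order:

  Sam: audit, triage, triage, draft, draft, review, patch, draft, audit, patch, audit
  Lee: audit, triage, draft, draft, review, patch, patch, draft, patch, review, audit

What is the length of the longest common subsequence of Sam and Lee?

9

Taking audit at Sam[1]=Lee[1]; then triage at Sam[3]=Lee[2]; then draft at Sam[4]=Lee[3]; then draft at Sam[5]=Lee[4]; then review at Sam[6]=Lee[5]; then patch at Sam[7]=Lee[7]; then draft at Sam[8]=Lee[8]; then patch at Sam[10]=Lee[9]; then audit at Sam[11]=Lee[11] gives a common subsequence of length 9. Since dp[11][11] = 9, nothing longer is possible.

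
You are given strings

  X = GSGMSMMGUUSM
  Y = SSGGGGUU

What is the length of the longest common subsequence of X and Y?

5

Let dp[i][j] be the LCS length of the first i characters of X and the first j characters of Y. dp[i][j] = dp[i-1][j-1]+1 when the i-th and j-th characters match, else max(dp[i-1][j], dp[i][j-1]).
    ·  S  S  G  G  G  G  U  U
 ·  0  0  0  0  0  0  0  0  0
 G  0  0  0  1  1  1  1  1  1
 S  0  1  1  1  1  1  1  1  1
 G  0  1  1  2  2  2  2  2  2
 M  0  1  1  2  2  2  2  2  2
 S  0  1  2  2  2  2  2  2  2
 M  0  1  2  2  2  2  2  2  2
 M  0  1  2  2  2  2  2  2  2
 G  0  1  2  3  3  3  3  3  3
 U  0  1  2  3  3  3  3  4  4
 U  0  1  2  3  3  3  3  4  5
 S  0  1  2  3  3  3  3  4  5
 M  0  1  2  3  3  3  3  4  5
dp[12][8] = 5. One LCS (by backtracking along matches): GGGUU.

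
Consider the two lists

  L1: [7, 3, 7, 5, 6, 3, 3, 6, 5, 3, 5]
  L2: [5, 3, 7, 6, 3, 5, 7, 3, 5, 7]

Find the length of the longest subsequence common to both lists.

Pick 3 [2,2]; then 7 [3,3]; then 6 [5,4]; then 3 [7,5]; then 5 [9,6]; then 3 [10,8]; then 5 [11,9]; all 7 values appear in both, in order. dp[11][10] = 7 confirms this is the maximum.

7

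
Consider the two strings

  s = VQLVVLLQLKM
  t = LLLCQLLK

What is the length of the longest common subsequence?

Taking L [3,1], L [6,2], L [7,3], Q [8,5], L [9,7], K [10,8] gives a common subsequence of length 6, and the DP table's final entry dp[11][8] is also 6, so no common subsequence is longer.

6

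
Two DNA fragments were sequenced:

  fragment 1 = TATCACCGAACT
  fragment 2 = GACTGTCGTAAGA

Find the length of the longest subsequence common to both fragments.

6

Taking T (fragment 1 #1, fragment 2 #4), then T (fragment 1 #3, fragment 2 #6), then C (fragment 1 #4, fragment 2 #7), then A (fragment 1 #5, fragment 2 #11), then G (fragment 1 #8, fragment 2 #12), then A (fragment 1 #10, fragment 2 #13) gives a common subsequence of length 6. Since dp[12][13] = 6, nothing longer is possible.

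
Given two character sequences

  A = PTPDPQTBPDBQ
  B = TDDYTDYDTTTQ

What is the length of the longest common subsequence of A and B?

Taking T (A #2, B #1), then D (A #4, B #3), then T (A #7, B #5), then D (A #10, B #8), then Q (A #12, B #12) gives a common subsequence of length 5, and the DP table's final entry dp[12][12] is also 5, so no common subsequence is longer.

5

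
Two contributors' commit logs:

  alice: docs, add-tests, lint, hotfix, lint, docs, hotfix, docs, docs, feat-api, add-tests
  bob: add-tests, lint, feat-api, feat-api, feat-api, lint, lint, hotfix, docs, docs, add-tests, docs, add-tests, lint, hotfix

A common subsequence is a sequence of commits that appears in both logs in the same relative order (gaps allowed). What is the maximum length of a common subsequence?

7

Match add-tests at alice[2]=bob[1] → lint at alice[3]=bob[7] → hotfix at alice[4]=bob[8] → docs at alice[6]=bob[9] → docs at alice[8]=bob[10] → docs at alice[9]=bob[12] → add-tests at alice[11]=bob[13] — 7 commits in the same relative order in both. Since dp[11][15] = 7, nothing longer is possible.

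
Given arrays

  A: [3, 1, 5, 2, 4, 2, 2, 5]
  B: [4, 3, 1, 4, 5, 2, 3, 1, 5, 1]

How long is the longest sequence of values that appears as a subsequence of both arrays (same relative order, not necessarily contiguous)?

One common subsequence of length 5: 3 [1,2] → 1 [2,3] → 5 [3,5] → 2 [4,6] → 5 [8,9], and the DP table's final entry dp[8][10] is also 5, so no common subsequence is longer.

5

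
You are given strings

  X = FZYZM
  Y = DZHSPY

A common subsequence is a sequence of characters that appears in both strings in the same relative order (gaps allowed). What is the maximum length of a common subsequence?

2

Let dp[i][j] be the LCS length of the first i characters of X and the first j characters of Y. dp[i][j] = dp[i-1][j-1]+1 when the i-th and j-th characters match, else max(dp[i-1][j], dp[i][j-1]).
    ·  D  Z  H  S  P  Y
 ·  0  0  0  0  0  0  0
 F  0  0  0  0  0  0  0
 Z  0  0  1  1  1  1  1
 Y  0  0  1  1  1  1  2
 Z  0  0  1  1  1  1  2
 M  0  0  1  1  1  1  2
dp[5][6] = 2. One LCS (by backtracking along matches): ZY.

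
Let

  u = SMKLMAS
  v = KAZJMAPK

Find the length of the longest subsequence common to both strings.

3

Let dp[i][j] be the LCS length of the first i characters of u and the first j characters of v. dp[i][j] = dp[i-1][j-1]+1 when the i-th and j-th characters match, else max(dp[i-1][j], dp[i][j-1]).
    ·  K  A  Z  J  M  A  P  K
 ·  0  0  0  0  0  0  0  0  0
 S  0  0  0  0  0  0  0  0  0
 M  0  0  0  0  0  1  1  1  1
 K  0  1  1  1  1  1  1  1  2
 L  0  1  1  1  1  1  1  1  2
 M  0  1  1  1  1  2  2  2  2
 A  0  1  2  2  2  2  3  3  3
 S  0  1  2  2  2  2  3  3  3
dp[7][8] = 3. One LCS (by backtracking along matches): KMA.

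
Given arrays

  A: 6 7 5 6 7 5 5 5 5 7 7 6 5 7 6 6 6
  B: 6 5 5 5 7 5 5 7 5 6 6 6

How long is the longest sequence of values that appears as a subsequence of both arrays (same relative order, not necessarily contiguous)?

11

Taking 6 [1,1]; then 5 [3,2]; then 5 [6,3]; then 5 [7,4]; then 5 [8,6]; then 5 [9,7]; then 7 [11,8]; then 5 [13,9]; then 6 [15,10]; then 6 [16,11]; then 6 [17,12] gives a common subsequence of length 11. The LCS DP gives dp[17][12] = 11, so this is optimal.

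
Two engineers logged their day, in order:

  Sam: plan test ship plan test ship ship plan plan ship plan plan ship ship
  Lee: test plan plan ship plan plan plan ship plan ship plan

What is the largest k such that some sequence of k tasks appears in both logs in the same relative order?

8

Taking plan [1,3]; then ship [3,4]; then plan [4,5]; then plan [8,6]; then plan [9,7]; then ship [10,8]; then plan [11,9]; then plan [12,11] gives a common subsequence of length 8. dp[14][11] = 8 confirms this is the maximum.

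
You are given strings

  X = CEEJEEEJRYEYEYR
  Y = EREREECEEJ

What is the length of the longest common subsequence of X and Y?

Let dp[i][j] be the LCS length of the first i characters of X and the first j characters of Y. dp[i][j] = dp[i-1][j-1]+1 when the i-th and j-th characters match, else max(dp[i-1][j], dp[i][j-1]).
    ·  E  R  E  R  E  E  C  E  E  J
 ·  0  0  0  0  0  0  0  0  0  0  0
 C  0  0  0  0  0  0  0  1  1  1  1
 E  0  1  1  1  1  1  1  1  2  2  2
 E  0  1  1  2  2  2  2  2  2  3  3
 J  0  1  1  2  2  2  2  2  2  3  4
 E  0  1  1  2  2  3  3  3  3  3  4
 E  0  1  1  2  2  3  4  4  4  4  4
 E  0  1  1  2  2  3  4  4  5  5  5
 J  0  1  1  2  2  3  4  4  5  5  6
 R  0  1  2  2  3  3  4  4  5  5  6
 Y  0  1  2  2  3  3  4  4  5  5  6
 E  0  1  2  3  3  4  4  4  5  6  6
 Y  0  1  2  3  3  4  4  4  5  6  6
 E  0  1  2  3  3  4  5  5  5  6  6
 Y  0  1  2  3  3  4  5  5  5  6  6
 R  0  1  2  3  4  4  5  5  5  6  6
dp[15][10] = 6. One LCS (by backtracking along matches): EEEEEJ.

6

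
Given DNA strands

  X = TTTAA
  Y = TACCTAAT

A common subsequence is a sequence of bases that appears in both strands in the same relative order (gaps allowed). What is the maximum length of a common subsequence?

4

Let dp[i][j] be the LCS length of the first i bases of X and the first j bases of Y. dp[i][j] = dp[i-1][j-1]+1 when the i-th and j-th bases match, else max(dp[i-1][j], dp[i][j-1]).
    ·  T  A  C  C  T  A  A  T
 ·  0  0  0  0  0  0  0  0  0
 T  0  1  1  1  1  1  1  1  1
 T  0  1  1  1  1  2  2  2  2
 T  0  1  1  1  1  2  2  2  3
 A  0  1  2  2  2  2  3  3  3
 A  0  1  2  2  2  2  3  4  4
dp[5][8] = 4. One LCS (by backtracking along matches): TTAA.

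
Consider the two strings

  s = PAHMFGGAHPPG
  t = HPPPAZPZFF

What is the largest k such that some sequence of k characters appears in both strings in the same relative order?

Let dp[i][j] be the LCS length of the first i characters of s and the first j characters of t. dp[i][j] = dp[i-1][j-1]+1 when the i-th and j-th characters match, else max(dp[i-1][j], dp[i][j-1]).
    ·  H  P  P  P  A  Z  P  Z  F  F
 ·  0  0  0  0  0  0  0  0  0  0  0
 P  0  0  1  1  1  1  1  1  1  1  1
 A  0  0  1  1  1  2  2  2  2  2  2
 H  0  1  1  1  1  2  2  2  2  2  2
 M  0  1  1  1  1  2  2  2  2  2  2
 F  0  1  1  1  1  2  2  2  2  3  3
 G  0  1  1  1  1  2  2  2  2  3  3
 G  0  1  1  1  1  2  2  2  2  3  3
 A  0  1  1  1  1  2  2  2  2  3  3
 H  0  1  1  1  1  2  2  2  2  3  3
 P  0  1  2  2  2  2  2  3  3  3  3
 P  0  1  2  3  3  3  3  3  3  3  3
 G  0  1  2  3  3  3  3  3  3  3  3
dp[12][10] = 3. One LCS (by backtracking along matches): PAF.

3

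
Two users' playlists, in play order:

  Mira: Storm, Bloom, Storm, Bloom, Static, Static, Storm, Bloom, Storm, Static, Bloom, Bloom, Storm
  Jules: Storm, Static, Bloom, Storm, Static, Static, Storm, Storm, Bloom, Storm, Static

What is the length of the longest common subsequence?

Match Storm [1,1] → Bloom [2,3] → Storm [3,4] → Static [5,5] → Static [6,6] → Storm [7,8] → Bloom [8,9] → Storm [9,10] → Static [10,11] — 9 songs in the same relative order in both. dp[13][11] = 9 confirms this is the maximum.

9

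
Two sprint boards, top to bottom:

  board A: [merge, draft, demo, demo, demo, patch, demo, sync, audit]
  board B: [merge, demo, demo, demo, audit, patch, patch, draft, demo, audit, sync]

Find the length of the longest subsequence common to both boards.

7

Taking merge at board A[1]=board B[1]; then demo at board A[3]=board B[2]; then demo at board A[4]=board B[3]; then demo at board A[5]=board B[4]; then patch at board A[6]=board B[7]; then demo at board A[7]=board B[9]; then sync at board A[8]=board B[11] gives a common subsequence of length 7. Since dp[9][11] = 7, nothing longer is possible.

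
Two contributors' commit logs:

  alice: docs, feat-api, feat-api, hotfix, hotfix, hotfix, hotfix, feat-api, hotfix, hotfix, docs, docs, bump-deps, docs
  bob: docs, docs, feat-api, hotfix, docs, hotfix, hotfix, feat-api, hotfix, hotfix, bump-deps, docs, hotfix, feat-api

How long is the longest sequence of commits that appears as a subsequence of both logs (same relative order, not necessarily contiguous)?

Taking docs (alice #1, bob #2), then feat-api (alice #3, bob #3), then hotfix (alice #4, bob #4), then hotfix (alice #6, bob #6), then hotfix (alice #7, bob #7), then feat-api (alice #8, bob #8), then hotfix (alice #9, bob #9), then hotfix (alice #10, bob #10), then bump-deps (alice #13, bob #11), then docs (alice #14, bob #12) gives a common subsequence of length 10. The LCS DP gives dp[14][14] = 10, so this is optimal.

10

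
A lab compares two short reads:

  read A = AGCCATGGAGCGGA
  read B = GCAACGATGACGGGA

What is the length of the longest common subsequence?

Pick G (read A #2, read B #1) → C (read A #3, read B #2) → C (read A #4, read B #5) → A (read A #5, read B #7) → T (read A #6, read B #8) → G (read A #8, read B #9) → A (read A #9, read B #10) → G (read A #10, read B #12) → G (read A #12, read B #13) → G (read A #13, read B #14) → A (read A #14, read B #15); all 11 bases appear in both, in order. The LCS DP gives dp[14][15] = 11, so this is optimal.

11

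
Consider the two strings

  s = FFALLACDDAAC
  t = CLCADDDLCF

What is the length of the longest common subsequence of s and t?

5

Let dp[i][j] be the LCS length of the first i characters of s and the first j characters of t. dp[i][j] = dp[i-1][j-1]+1 when the i-th and j-th characters match, else max(dp[i-1][j], dp[i][j-1]).
    ·  C  L  C  A  D  D  D  L  C  F
 ·  0  0  0  0  0  0  0  0  0  0  0
 F  0  0  0  0  0  0  0  0  0  0  1
 F  0  0  0  0  0  0  0  0  0  0  1
 A  0  0  0  0  1  1  1  1  1  1  1
 L  0  0  1  1  1  1  1  1  2  2  2
 L  0  0  1  1  1  1  1  1  2  2  2
 A  0  0  1  1  2  2  2  2  2  2  2
 C  0  1  1  2  2  2  2  2  2  3  3
 D  0  1  1  2  2  3  3  3  3  3  3
 D  0  1  1  2  2  3  4  4  4  4  4
 A  0  1  1  2  3  3  4  4  4  4  4
 A  0  1  1  2  3  3  4  4  4  4  4
 C  0  1  1  2  3  3  4  4  4  5  5
dp[12][10] = 5. One LCS (by backtracking along matches): LADDC.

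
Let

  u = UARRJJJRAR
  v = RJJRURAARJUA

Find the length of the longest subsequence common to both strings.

6

Let dp[i][j] be the LCS length of the first i characters of u and the first j characters of v. dp[i][j] = dp[i-1][j-1]+1 when the i-th and j-th characters match, else max(dp[i-1][j], dp[i][j-1]).
    ·  R  J  J  R  U  R  A  A  R  J  U  A
 ·  0  0  0  0  0  0  0  0  0  0  0  0  0
 U  0  0  0  0  0  1  1  1  1  1  1  1  1
 A  0  0  0  0  0  1  1  2  2  2  2  2  2
 R  0  1  1  1  1  1  2  2  2  3  3  3  3
 R  0  1  1  1  2  2  2  2  2  3  3  3  3
 J  0  1  2  2  2  2  2  2  2  3  4  4  4
 J  0  1  2  3  3  3  3  3  3  3  4  4  4
 J  0  1  2  3  3  3  3  3  3  3  4  4  4
 R  0  1  2  3  4  4  4  4  4  4  4  4  4
 A  0  1  2  3  4  4  4  5  5  5  5  5  5
 R  0  1  2  3  4  4  5  5  5  6  6  6  6
dp[10][12] = 6. One LCS (by backtracking along matches): RJJRAR.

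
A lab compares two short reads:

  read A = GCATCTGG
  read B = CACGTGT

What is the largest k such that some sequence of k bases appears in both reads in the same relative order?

5

Let dp[i][j] be the LCS length of the first i bases of read A and the first j bases of read B. dp[i][j] = dp[i-1][j-1]+1 when the i-th and j-th bases match, else max(dp[i-1][j], dp[i][j-1]).
    ·  C  A  C  G  T  G  T
 ·  0  0  0  0  0  0  0  0
 G  0  0  0  0  1  1  1  1
 C  0  1  1  1  1  1  1  1
 A  0  1  2  2  2  2  2  2
 T  0  1  2  2  2  3  3  3
 C  0  1  2  3  3  3  3  3
 T  0  1  2  3  3  4  4  4
 G  0  1  2  3  4  4  5  5
 G  0  1  2  3  4  4  5  5
dp[8][7] = 5. One LCS (by backtracking along matches): CACTG.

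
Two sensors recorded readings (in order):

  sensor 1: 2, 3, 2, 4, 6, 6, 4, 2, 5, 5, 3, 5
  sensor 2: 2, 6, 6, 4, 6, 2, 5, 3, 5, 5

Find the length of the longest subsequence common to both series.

8

Let dp[i][j] be the LCS length of the first i values of sensor 1 and the first j values of sensor 2. dp[i][j] = dp[i-1][j-1]+1 when the i-th and j-th values match, else max(dp[i-1][j], dp[i][j-1]).
    ·  2  6  6  4  6  2  5  3  5  5
 ·  0  0  0  0  0  0  0  0  0  0  0
 2  0  1  1  1  1  1  1  1  1  1  1
 3  0  1  1  1  1  1  1  1  2  2  2
 2  0  1  1  1  1  1  2  2  2  2  2
 4  0  1  1  1  2  2  2  2  2  2  2
 6  0  1  2  2  2  3  3  3  3  3  3
 6  0  1  2  3  3  3  3  3  3  3  3
 4  0  1  2  3  4  4  4  4  4  4  4
 2  0  1  2  3  4  4  5  5  5  5  5
 5  0  1  2  3  4  4  5  6  6  6  6
 5  0  1  2  3  4  4  5  6  6  7  7
 3  0  1  2  3  4  4  5  6  7  7  7
 5  0  1  2  3  4  4  5  6  7  8  8
dp[12][10] = 8. One LCS (by backtracking along matches): 2, 6, 6, 4, 2, 5, 5, 5.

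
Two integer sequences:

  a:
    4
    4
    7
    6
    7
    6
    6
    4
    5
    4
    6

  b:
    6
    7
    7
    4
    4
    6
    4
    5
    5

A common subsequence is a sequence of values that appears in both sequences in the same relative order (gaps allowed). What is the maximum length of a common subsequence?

5

Taking 4 [1,4], then 4 [2,5], then 6 [7,6], then 4 [8,7], then 5 [9,9] gives a common subsequence of length 5. Since dp[11][9] = 5, nothing longer is possible.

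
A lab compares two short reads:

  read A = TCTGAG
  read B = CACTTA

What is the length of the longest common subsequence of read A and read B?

3

Pick T (read A #1, read B #4), then T (read A #3, read B #5), then A (read A #5, read B #6); all 3 bases appear in both, in order. dp[6][6] = 3 confirms this is the maximum.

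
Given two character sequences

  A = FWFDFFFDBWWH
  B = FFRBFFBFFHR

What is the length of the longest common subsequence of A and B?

Let dp[i][j] be the LCS length of the first i characters of A and the first j characters of B. dp[i][j] = dp[i-1][j-1]+1 when the i-th and j-th characters match, else max(dp[i-1][j], dp[i][j-1]).
    ·  F  F  R  B  F  F  B  F  F  H  R
 ·  0  0  0  0  0  0  0  0  0  0  0  0
 F  0  1  1  1  1  1  1  1  1  1  1  1
 W  0  1  1  1  1  1  1  1  1  1  1  1
 F  0  1  2  2  2  2  2  2  2  2  2  2
 D  0  1  2  2  2  2  2  2  2  2  2  2
 F  0  1  2  2  2  3  3  3  3  3  3  3
 F  0  1  2  2  2  3  4  4  4  4  4  4
 F  0  1  2  2  2  3  4  4  5  5  5  5
 D  0  1  2  2  2  3  4  4  5  5  5  5
 B  0  1  2  2  3  3  4  5  5  5  5  5
 W  0  1  2  2  3  3  4  5  5  5  5  5
 W  0  1  2  2  3  3  4  5  5  5  5  5
 H  0  1  2  2  3  3  4  5  5  5  6  6
dp[12][11] = 6. One LCS (by backtracking along matches): FFFFFH.

6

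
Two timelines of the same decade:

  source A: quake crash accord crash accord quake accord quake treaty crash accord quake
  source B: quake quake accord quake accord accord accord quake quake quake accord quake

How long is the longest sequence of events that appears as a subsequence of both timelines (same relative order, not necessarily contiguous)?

Pick quake (source A #1, source B #4) → accord (source A #3, source B #6) → accord (source A #5, source B #7) → quake (source A #6, source B #9) → quake (source A #8, source B #10) → accord (source A #11, source B #11) → quake (source A #12, source B #12); all 7 events appear in both, in order. dp[12][12] = 7 confirms this is the maximum.

7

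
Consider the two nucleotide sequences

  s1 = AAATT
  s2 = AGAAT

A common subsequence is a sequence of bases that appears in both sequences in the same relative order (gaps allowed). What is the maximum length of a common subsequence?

4

Let dp[i][j] be the LCS length of the first i bases of s1 and the first j bases of s2. dp[i][j] = dp[i-1][j-1]+1 when the i-th and j-th bases match, else max(dp[i-1][j], dp[i][j-1]).
    ·  A  G  A  A  T
 ·  0  0  0  0  0  0
 A  0  1  1  1  1  1
 A  0  1  1  2  2  2
 A  0  1  1  2  3  3
 T  0  1  1  2  3  4
 T  0  1  1  2  3  4
dp[5][5] = 4. One LCS (by backtracking along matches): AAAT.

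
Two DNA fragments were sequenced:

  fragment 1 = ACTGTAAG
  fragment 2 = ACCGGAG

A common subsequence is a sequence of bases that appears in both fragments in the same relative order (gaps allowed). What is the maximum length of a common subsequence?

5

One common subsequence of length 5: A (fragment 1 #1, fragment 2 #1), C (fragment 1 #2, fragment 2 #3), G (fragment 1 #4, fragment 2 #5), A (fragment 1 #7, fragment 2 #6), G (fragment 1 #8, fragment 2 #7), and the DP table's final entry dp[8][7] is also 5, so no common subsequence is longer.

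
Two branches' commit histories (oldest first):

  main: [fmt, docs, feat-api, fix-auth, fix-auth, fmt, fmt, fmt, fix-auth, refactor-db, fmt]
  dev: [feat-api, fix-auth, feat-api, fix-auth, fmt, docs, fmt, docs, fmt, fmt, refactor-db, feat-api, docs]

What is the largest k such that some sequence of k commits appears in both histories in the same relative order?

Match feat-api (main #3, dev #1), fix-auth (main #4, dev #2), fix-auth (main #5, dev #4), fmt (main #6, dev #7), fmt (main #7, dev #9), fmt (main #8, dev #10), refactor-db (main #10, dev #11) — 7 commits in the same relative order in both. Since dp[11][13] = 7, nothing longer is possible.

7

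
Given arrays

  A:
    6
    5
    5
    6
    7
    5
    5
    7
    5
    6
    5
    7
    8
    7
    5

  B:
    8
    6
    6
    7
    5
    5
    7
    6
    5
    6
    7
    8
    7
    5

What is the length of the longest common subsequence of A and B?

12

Pick 6 [1,2] → 6 [4,3] → 7 [5,4] → 5 [6,5] → 5 [7,6] → 7 [8,7] → 5 [9,9] → 6 [10,10] → 7 [12,11] → 8 [13,12] → 7 [14,13] → 5 [15,14]; all 12 values appear in both, in order. dp[15][14] = 12 confirms this is the maximum.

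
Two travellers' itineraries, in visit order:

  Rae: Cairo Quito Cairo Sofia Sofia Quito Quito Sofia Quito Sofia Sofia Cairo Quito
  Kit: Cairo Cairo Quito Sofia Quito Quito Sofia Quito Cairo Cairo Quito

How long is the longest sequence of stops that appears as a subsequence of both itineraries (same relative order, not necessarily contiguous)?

9

Taking Cairo [1,2]; then Quito [2,3]; then Sofia [5,4]; then Quito [6,5]; then Quito [7,6]; then Sofia [8,7]; then Quito [9,8]; then Cairo [12,10]; then Quito [13,11] gives a common subsequence of length 9. dp[13][11] = 9 confirms this is the maximum.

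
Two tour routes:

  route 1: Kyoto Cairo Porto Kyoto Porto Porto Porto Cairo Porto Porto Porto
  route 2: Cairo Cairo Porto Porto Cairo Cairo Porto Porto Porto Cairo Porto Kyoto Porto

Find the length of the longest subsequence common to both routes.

One common subsequence of length 8: Cairo at route 1[2]=route 2[2] → Porto at route 1[3]=route 2[4] → Porto at route 1[5]=route 2[7] → Porto at route 1[6]=route 2[8] → Porto at route 1[7]=route 2[9] → Cairo at route 1[8]=route 2[10] → Porto at route 1[9]=route 2[11] → Porto at route 1[11]=route 2[13], and the DP table's final entry dp[11][13] is also 8, so no common subsequence is longer.

8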